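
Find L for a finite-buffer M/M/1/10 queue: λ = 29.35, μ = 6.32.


ρ = 29.35/6.32 = 4.6440
L = ρ[1 − (K+1)ρ^K + Kρ^(K+1)] / [(1−ρ)(1−ρ^(K+1))]
Numerator: 4.6440·(1 − 11·4665629.765676 + 10·21667125.573193) = 767880192.283836
Denominator: (-3.6440)·(-21667124.573193) = 78954727.677317
L = 767880192.283836/78954727.677317 = 9.7256

Final: 9.7256


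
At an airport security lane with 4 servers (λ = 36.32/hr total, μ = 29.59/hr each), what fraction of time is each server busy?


ρ = λ/(cμ) = 36.32/(4·29.59) = 36.32/118.36 = 0.3069

Final: 0.3069


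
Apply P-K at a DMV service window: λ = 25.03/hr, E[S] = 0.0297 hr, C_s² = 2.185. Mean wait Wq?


ρ = λ·E[S] = 25.03·0.0297 = 0.7434
E[S²] = E[S]²(1+C_s²) = 0.0297²·(1+2.185) = 0.002809
Wq = λ·E[S²]/(2(1−ρ)) = 25.03·0.002809/(2·0.2566) = 0.13702 hr

Final: 0.13702 hr


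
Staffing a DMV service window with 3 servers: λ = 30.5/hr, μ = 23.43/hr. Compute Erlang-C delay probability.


a = λ/μ = 1.3017; ρ = a/3 = 0.4339
P₀ = 0.263263 (from M/M/c formula)
C(c,a) = [a^c/(c!(1−ρ))]·P₀ = [2.20588/(6·0.5661)]·0.263263
= 0.64946·0.263263 = 0.170978

Final: 0.170978


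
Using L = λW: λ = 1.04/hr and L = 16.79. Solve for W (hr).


W = L/λ = 16.79/1.04 = 16.1442 hr

Final: 16.1442 hr


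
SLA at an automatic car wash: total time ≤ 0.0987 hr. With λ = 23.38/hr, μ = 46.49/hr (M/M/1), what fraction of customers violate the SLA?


W ~ Exponential(μ−λ) for M/M/1.
μ − λ = 46.49 − 23.38 = 23.1100
P(W > t) = e^{−(μ−λ)t} = e^{−2.2810} = 0.102186

Final: 0.102186


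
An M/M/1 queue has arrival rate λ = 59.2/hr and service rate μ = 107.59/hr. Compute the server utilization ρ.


ρ = λ/μ = 59.2/107.59 = 0.5502

Final: 0.5502


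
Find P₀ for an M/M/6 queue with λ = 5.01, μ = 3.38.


a = λ/μ = 5.01/3.38 = 1.4822; ρ = a/c = 0.2470
Σ_{k=0}^{5} a^k/k! (terms k=0..5) = 1.00000 + 1.48225 + 1.09853 + 0.54276 + 0.20113 + 0.05962 = 4.38430
Tail: a^6/(6!(1−ρ)) = 10.60538/(720·0.7530) = 0.01956
P₀ = 1/(4.38430 + 0.01956) = 1/4.40386 = 0.227074

Final: 0.227074


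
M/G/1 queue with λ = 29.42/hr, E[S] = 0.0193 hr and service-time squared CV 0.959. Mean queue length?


ρ = λ·E[S] = 29.42·0.0193 = 0.5678
Lq = ρ²(1+C_s²)/(2(1−ρ)) = 0.3224·(1+0.959)/(2·0.4322)
= 0.3224·1.9590/0.8644 = 0.73068

Final: 0.73068


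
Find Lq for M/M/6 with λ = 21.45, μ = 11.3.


a = λ/μ = 1.8982; ρ = a/6 = 0.3164
P₀ = 0.149672
Lq = P₀·a^c·ρ / (c!·(1−ρ)²) = 0.149672·46.78354·0.3164/(720·0.46735)
= 0.006584

Final: 0.006584


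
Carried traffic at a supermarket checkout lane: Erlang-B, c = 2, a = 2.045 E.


B(2,2.045) = 0.407128 (Erlang-B)
Carried load = a(1 − B) = 2.045·(1 − 0.407128) = 2.045·0.592872 = 1.2124 E

Final: 1.2124 Erlangs


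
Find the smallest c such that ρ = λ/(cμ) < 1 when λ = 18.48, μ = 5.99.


Stability requires cμ > λ ⇔ c > λ/μ.
λ/μ = 18.48/5.99 = 3.0851
Minimum integer c = ⌊3.0851⌋ + 1 = 4
Check: 4·5.99 = 23.96 > 18.48, while 3·5.99 = 17.97 ≤ 18.48

Final: 4 servers


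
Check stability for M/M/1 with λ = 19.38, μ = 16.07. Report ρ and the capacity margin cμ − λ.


Total capacity cμ = 1·16.07 = 16.07/hr
ρ = λ/(cμ) = 19.38/16.07 = 1.2060
Stable ⇔ ρ < 1: NO
Spare capacity = cμ − λ = 16.07 − 19.38 = -3.31/hr

Final: ρ = 1.2060; unstable; margin = -3.31/hr


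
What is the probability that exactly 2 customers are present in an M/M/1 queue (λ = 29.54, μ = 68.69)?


ρ = 29.54/68.69 = 0.4300
P_n = (1−ρ)·ρ^n = (1 − 0.4300)·0.4300^2 = 0.5700·0.184941 = 0.105408

Final: 0.105408


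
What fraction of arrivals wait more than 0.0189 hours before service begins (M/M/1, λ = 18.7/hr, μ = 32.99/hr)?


ρ = 18.7/32.99 = 0.5668
P(Wq > t) = ρ·e^{−(μ−λ)t} = 0.5668·e^{−0.2701}
= 0.5668·0.763318 = 0.432678

Final: 0.432678


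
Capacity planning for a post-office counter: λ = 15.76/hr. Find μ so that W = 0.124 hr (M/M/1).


W = 1/(μ−λ) ⇒ μ − λ = 1/W = 1/0.124 = 8.0645
μ = λ + 1/W = 15.76 + 8.0645 = 23.8245 per hr

Final: 23.8245 /hr


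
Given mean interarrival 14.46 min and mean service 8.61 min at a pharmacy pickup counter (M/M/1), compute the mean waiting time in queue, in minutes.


λ = 60/14.46 = 4.1494 /hr
μ = 60/8.61 = 6.9686 /hr
ρ = λ/μ = 4.1494/6.9686 = 0.5954
Wq = ρ/(μ−λ) = 0.5954/(6.9686−4.1494) = 0.21120 hr
In minutes: 0.21120·60 = 12.672 min

Final: 12.672 min


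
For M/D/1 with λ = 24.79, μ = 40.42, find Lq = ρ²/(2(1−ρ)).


ρ = 24.79/40.42 = 0.6133
M/D/1: Lq = ρ²/(2(1−ρ)) = 0.3761/(2·0.3867) = 0.48637

Final: 0.48637


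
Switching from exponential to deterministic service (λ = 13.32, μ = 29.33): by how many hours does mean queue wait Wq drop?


ρ = 13.32/29.33 = 0.4541
Wq(M/M/1) = ρ/(μ−λ) = 0.4541/16.01 = 0.02837 hr
Wq(M/D/1) = ρ/(2(μ−λ)) = 0.01418 hr
Savings = 0.02837 − 0.01418 = 0.01418 hr

Final: 0.01418 hr


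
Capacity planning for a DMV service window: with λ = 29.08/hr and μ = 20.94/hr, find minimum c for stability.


Stability requires cμ > λ ⇔ c > λ/μ.
λ/μ = 29.08/20.94 = 1.3887
Minimum integer c = ⌊1.3887⌋ + 1 = 2
Check: 2·20.94 = 41.88 > 29.08, while 1·20.94 = 20.94 ≤ 29.08

Final: 2 servers


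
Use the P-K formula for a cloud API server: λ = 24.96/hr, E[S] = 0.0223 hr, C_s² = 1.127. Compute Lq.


ρ = λ·E[S] = 24.96·0.0223 = 0.5566
Lq = ρ²(1+C_s²)/(2(1−ρ)) = 0.3098·(1+1.127)/(2·0.4434)
= 0.3098·2.1270/0.8868 = 0.74310

Final: 0.74310


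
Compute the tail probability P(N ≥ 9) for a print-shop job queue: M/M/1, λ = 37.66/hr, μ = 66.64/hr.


ρ = 37.66/66.64 = 0.5651
P(N ≥ n) = ρ^n = 0.5651^9 = 0.005879

Final: 0.005879


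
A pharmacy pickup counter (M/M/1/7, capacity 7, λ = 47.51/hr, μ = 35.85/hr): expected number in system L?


ρ = 47.51/35.85 = 1.3252
L = ρ[1 − (K+1)ρ^K + Kρ^(K+1)] / [(1−ρ)(1−ρ^(K+1))]
Numerator: 1.3252·(1 − 8·7.179118 + 7·9.514084) = 13.471956
Denominator: (-0.3252)·(-8.514084) = 2.769155
L = 13.471956/2.769155 = 4.8650

Final: 4.8650


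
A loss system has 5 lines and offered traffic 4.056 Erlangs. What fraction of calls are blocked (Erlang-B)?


B(c,a) = (a^c/c!) / Σ_{k=0}^{c} a^k/k!
a^5/5! = 9.147628
Σ terms (k=0..5): 1.00000 + 4.05600 + 8.22557 + 11.12097 + 11.27666 + 9.14763 = 44.826825
B = 9.147628/44.826825 = 0.204066

Final: 0.204066


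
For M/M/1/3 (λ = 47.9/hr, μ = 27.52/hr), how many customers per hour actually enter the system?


ρ = 1.7406; P_K = (1−ρ)ρ^3/(1−ρ^4) = 0.477496
λ_eff = λ(1 − P_K) = 47.9·(1 − 0.477496) = 47.9·0.522504 = 25.0279 /hr

Final: 25.0279 /hr


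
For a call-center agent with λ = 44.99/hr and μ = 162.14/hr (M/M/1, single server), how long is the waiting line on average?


ρ = 44.99/162.14 = 0.2775
Lq = ρ²/(1−ρ) = 0.07699/0.7225 = 0.1066

Final: 0.1066


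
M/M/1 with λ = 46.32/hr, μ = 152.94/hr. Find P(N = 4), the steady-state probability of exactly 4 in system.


ρ = 46.32/152.94 = 0.3029
P_n = (1−ρ)·ρ^n = (1 − 0.3029)·0.3029^4 = 0.6971·0.008414 = 0.005866

Final: 0.005866


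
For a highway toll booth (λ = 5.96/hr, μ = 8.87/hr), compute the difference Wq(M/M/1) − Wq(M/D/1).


ρ = 5.96/8.87 = 0.6719
Wq(M/M/1) = ρ/(μ−λ) = 0.6719/2.91 = 0.23090 hr
Wq(M/D/1) = ρ/(2(μ−λ)) = 0.11545 hr
Savings = 0.23090 − 0.11545 = 0.11545 hr

Final: 0.11545 hr


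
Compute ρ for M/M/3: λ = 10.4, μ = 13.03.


ρ = λ/(cμ) = 10.4/(3·13.03) = 10.4/39.09 = 0.2661

Final: 0.2661


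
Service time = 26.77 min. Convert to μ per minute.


μ = 1/(service time) in consistent units.
1 minute = 1 min, so μ = 1/26.77 = 0.03736 per minute

Final: 0.03736 /min


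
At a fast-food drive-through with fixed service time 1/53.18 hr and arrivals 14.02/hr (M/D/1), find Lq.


ρ = 14.02/53.18 = 0.2636
M/D/1: Lq = ρ²/(2(1−ρ)) = 0.06950/(2·0.7364) = 0.04719

Final: 0.04719


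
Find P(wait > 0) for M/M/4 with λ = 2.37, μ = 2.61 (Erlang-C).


a = λ/μ = 0.9080; ρ = a/4 = 0.2270
P₀ = 0.402941 (from M/M/c formula)
C(c,a) = [a^c/(c!(1−ρ))]·P₀ = [0.67988/(24·0.7730)]·0.402941
= 0.03665·0.402941 = 0.014767

Final: 0.014767


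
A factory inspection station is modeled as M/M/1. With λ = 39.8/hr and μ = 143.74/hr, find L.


ρ = λ/μ = 39.8/143.74 = 0.2769
L = ρ/(1−ρ) = 0.2769/(1 − 0.2769) = 0.2769/0.7231 = 0.3829

Final: 0.3829


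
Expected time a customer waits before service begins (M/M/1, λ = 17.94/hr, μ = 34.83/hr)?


ρ = 17.94/34.83 = 0.5151
Wq = ρ/(μ−λ) = 0.5151/(34.83 − 17.94) = 0.5151/16.89 = 0.03050 hr

Final: 0.03050 hr


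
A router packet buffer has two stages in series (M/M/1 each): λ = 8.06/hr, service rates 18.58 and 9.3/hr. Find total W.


Each node sees arrival rate λ = 8.06/hr (tandem ⇒ throughput preserved).
W₁ = 1/(μ₁−λ) = 1/(18.58−8.06) = 0.09506 hr
W₂ = 1/(μ₂−λ) = 1/(9.3−8.06) = 0.80645 hr
W_total = W₁ + W₂ = 0.09506 + 0.80645 = 0.90151 hr

Final: 0.90151 hr


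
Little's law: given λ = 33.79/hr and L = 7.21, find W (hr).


W = L/λ = 7.21/33.79 = 0.2134 hr

Final: 0.2134 hr


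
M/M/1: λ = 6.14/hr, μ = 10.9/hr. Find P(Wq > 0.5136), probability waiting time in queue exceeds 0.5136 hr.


ρ = 6.14/10.9 = 0.5633
P(Wq > t) = ρ·e^{−(μ−λ)t} = 0.5633·e^{−2.4447}
= 0.5633·0.086749 = 0.048866

Final: 0.048866


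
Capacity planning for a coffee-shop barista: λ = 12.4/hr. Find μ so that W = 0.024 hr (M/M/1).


W = 1/(μ−λ) ⇒ μ − λ = 1/W = 1/0.024 = 41.6667
μ = λ + 1/W = 12.4 + 41.6667 = 54.0667 per hr

Final: 54.0667 /hr


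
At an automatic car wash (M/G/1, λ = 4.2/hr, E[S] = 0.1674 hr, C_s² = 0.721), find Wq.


ρ = λ·E[S] = 4.2·0.1674 = 0.7031
E[S²] = E[S]²(1+C_s²) = 0.1674²·(1+0.721) = 0.048227
Wq = λ·E[S²]/(2(1−ρ)) = 4.2·0.048227/(2·0.2969) = 0.34109 hr

Final: 0.34109 hr


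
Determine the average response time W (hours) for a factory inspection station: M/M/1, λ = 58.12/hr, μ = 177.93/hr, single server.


W = 1/(μ−λ) = 1/(177.93 − 58.12) = 1/119.81 = 0.008347 hr

Final: 0.008347 hr


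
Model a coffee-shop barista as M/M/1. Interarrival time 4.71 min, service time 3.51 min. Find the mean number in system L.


λ = 60/4.71 = 12.7389 /hr
μ = 60/3.51 = 17.0940 /hr
ρ = λ/μ = 12.7389/17.0940 = 0.7452
L = ρ/(1−ρ) = 0.7452/0.2548 = 2.9250

Final: 2.9250


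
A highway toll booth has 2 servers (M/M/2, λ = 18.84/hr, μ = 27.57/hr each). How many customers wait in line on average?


a = λ/μ = 0.6834; ρ = a/2 = 0.3417
P₀ = 0.490673
Lq = P₀·a^c·ρ / (c!·(1−ρ)²) = 0.490673·0.46697·0.3417/(2·0.43339)
= 0.09032

Final: 0.09032


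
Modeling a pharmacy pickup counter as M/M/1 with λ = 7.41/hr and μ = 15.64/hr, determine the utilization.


ρ = λ/μ = 7.41/15.64 = 0.4738

Final: 0.4738


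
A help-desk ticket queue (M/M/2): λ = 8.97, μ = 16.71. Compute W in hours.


a = 0.5368; ρ = 0.2684; P₀ = 0.576787
Lq = P₀·a^c·ρ/(c!(1−ρ)²) = 0.04167
Wq = Lq/λ = 0.04167/8.97 = 0.004646 hr
W = Wq + 1/μ = 0.004646 + 0.05984 = 0.06449 hr

Final: 0.06449 hr


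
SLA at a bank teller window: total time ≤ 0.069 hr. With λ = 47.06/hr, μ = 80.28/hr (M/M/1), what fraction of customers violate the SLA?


W ~ Exponential(μ−λ) for M/M/1.
μ − λ = 80.28 − 47.06 = 33.2200
P(W > t) = e^{−(μ−λ)t} = e^{−2.2922} = 0.101046

Final: 0.101046


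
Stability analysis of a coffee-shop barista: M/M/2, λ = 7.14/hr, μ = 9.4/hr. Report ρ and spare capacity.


Total capacity cμ = 2·9.4 = 18.80/hr
ρ = λ/(cμ) = 7.14/18.80 = 0.3798
Stable ⇔ ρ < 1: YES
Spare capacity = cμ − λ = 18.80 − 7.14 = 11.66/hr

Final: ρ = 0.3798; stable; margin = 11.66/hr


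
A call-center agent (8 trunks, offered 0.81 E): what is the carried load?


B(8,0.81) = 0.000002044 (Erlang-B)
Carried load = a(1 − B) = 0.81·(1 − 0.000002044) = 0.81·0.999998 = 0.8100 E

Final: 0.8100 Erlangs


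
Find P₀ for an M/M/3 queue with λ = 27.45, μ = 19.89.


a = λ/μ = 27.45/19.89 = 1.3801; ρ = a/c = 0.4600
Σ_{k=0}^{2} a^k/k! (terms k=0..2) = 1.00000 + 1.38009 + 0.95232 = 3.33242
Tail: a^3/(3!(1−ρ)) = 2.62859/(6·0.5400) = 0.81134
P₀ = 1/(3.33242 + 0.81134) = 1/4.14375 = 0.241327

Final: 0.241327


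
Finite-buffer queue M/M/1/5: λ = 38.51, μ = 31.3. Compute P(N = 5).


ρ = λ/μ = 38.51/31.3 = 1.2304
P_K = (1−ρ)ρ^K/(1−ρ^(K+1)) = (-0.2304·2.819330)/(1 − 3.468767)
= -0.649437/-2.468767 = 0.263061

Final: 0.263061


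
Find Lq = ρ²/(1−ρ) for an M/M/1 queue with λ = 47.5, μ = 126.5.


ρ = 47.5/126.5 = 0.3755
Lq = ρ²/(1−ρ) = 0.1410/0.6245 = 0.2258

Final: 0.2258


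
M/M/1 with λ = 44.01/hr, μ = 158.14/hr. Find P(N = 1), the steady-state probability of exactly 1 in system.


ρ = 44.01/158.14 = 0.2783
P_n = (1−ρ)·ρ^n = (1 − 0.2783)·0.2783^1 = 0.7217·0.278298 = 0.200848

Final: 0.200848


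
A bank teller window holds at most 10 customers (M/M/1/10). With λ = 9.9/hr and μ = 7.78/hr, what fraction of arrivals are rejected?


ρ = λ/μ = 9.9/7.78 = 1.2725
P_K = (1−ρ)ρ^K/(1−ρ^(K+1)) = (-0.2725·11.131559)/(1 − 14.164837)
= -3.033278/-13.164837 = 0.230408

Final: 0.230408


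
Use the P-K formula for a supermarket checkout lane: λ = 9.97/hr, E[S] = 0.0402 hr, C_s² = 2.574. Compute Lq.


ρ = λ·E[S] = 9.97·0.0402 = 0.4008
Lq = ρ²(1+C_s²)/(2(1−ρ)) = 0.1606·(1+2.574)/(2·0.5992)
= 0.1606·3.5740/1.1984 = 0.47906

Final: 0.47906


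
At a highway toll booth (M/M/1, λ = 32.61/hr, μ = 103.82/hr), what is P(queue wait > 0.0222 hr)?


ρ = 32.61/103.82 = 0.3141
P(Wq > t) = ρ·e^{−(μ−λ)t} = 0.3141·e^{−1.5809}
= 0.3141·0.205798 = 0.064641

Final: 0.064641


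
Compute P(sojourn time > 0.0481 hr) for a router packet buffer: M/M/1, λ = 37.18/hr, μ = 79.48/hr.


W ~ Exponential(μ−λ) for M/M/1.
μ − λ = 79.48 − 37.18 = 42.3000
P(W > t) = e^{−(μ−λ)t} = e^{−2.0346} = 0.130729

Final: 0.130729


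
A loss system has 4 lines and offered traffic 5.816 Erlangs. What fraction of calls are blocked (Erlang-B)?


B(c,a) = (a^c/c!) / Σ_{k=0}^{c} a^k/k!
a^4/4! = 47.674522
Σ terms (k=0..4): 1.00000 + 5.81600 + 16.91293 + 32.78853 + 47.67452 = 104.191980
B = 47.674522/104.191980 = 0.457564

Final: 0.457564


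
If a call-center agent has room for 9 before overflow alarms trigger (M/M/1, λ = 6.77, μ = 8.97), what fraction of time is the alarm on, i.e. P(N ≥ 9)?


ρ = 6.77/8.97 = 0.7547
P(N ≥ n) = ρ^n = 0.7547^9 = 0.079463

Final: 0.079463


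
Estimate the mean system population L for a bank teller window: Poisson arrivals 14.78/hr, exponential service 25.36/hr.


ρ = λ/μ = 14.78/25.36 = 0.5828
L = ρ/(1−ρ) = 0.5828/(1 − 0.5828) = 0.5828/0.4172 = 1.3970

Final: 1.3970


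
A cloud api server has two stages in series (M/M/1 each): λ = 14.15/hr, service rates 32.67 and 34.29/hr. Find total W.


Each node sees arrival rate λ = 14.15/hr (tandem ⇒ throughput preserved).
W₁ = 1/(μ₁−λ) = 1/(32.67−14.15) = 0.05400 hr
W₂ = 1/(μ₂−λ) = 1/(34.29−14.15) = 0.04965 hr
W_total = W₁ + W₂ = 0.05400 + 0.04965 = 0.10365 hr

Final: 0.10365 hr


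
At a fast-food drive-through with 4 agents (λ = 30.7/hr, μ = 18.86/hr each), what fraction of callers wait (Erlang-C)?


a = λ/μ = 1.6278; ρ = a/4 = 0.4069
P₀ = 0.193621 (from M/M/c formula)
C(c,a) = [a^c/(c!(1−ρ))]·P₀ = [7.02080/(24·0.5931)]·0.193621
= 0.49327·0.193621 = 0.095506

Final: 0.095506


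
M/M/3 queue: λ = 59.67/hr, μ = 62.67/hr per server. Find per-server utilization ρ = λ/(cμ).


ρ = λ/(cμ) = 59.67/(3·62.67) = 59.67/188.01 = 0.3174

Final: 0.3174


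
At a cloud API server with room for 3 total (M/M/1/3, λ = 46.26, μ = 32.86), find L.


ρ = 46.26/32.86 = 1.4078
L = ρ[1 − (K+1)ρ^K + Kρ^(K+1)] / [(1−ρ)(1−ρ^(K+1))]
Numerator: 1.4078·(1 − 4·2.790064 + 3·3.927826) = 2.285157
Denominator: (-0.4078)·(-2.927826) = 1.193940
L = 2.285157/1.193940 = 1.9140

Final: 1.9140


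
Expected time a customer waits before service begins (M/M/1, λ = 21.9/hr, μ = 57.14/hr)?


ρ = 21.9/57.14 = 0.3833
Wq = ρ/(μ−λ) = 0.3833/(57.14 − 21.9) = 0.3833/35.24 = 0.01088 hr

Final: 0.01088 hr


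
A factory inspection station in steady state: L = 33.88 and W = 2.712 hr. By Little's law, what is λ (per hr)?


λ = L/W = 33.88/2.712 = 12.4926 /hr

Final: 12.4926 /hr


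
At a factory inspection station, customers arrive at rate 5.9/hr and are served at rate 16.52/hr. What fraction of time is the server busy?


ρ = λ/μ = 5.9/16.52 = 0.3571

Final: 0.3571


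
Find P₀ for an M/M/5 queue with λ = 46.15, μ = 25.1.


a = λ/μ = 46.15/25.1 = 1.8386; ρ = a/c = 0.3677
Σ_{k=0}^{4} a^k/k! (terms k=0..4) = 1.00000 + 1.83865 + 1.69031 + 1.03596 + 0.47619 = 6.04110
Tail: a^5/(5!(1−ρ)) = 21.01309/(120·0.6323) = 0.27695
P₀ = 1/(6.04110 + 0.27695) = 1/6.31806 = 0.158277

Final: 0.158277


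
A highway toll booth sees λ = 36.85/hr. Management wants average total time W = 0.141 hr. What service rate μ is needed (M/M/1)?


W = 1/(μ−λ) ⇒ μ − λ = 1/W = 1/0.141 = 7.0922
μ = λ + 1/W = 36.85 + 7.0922 = 43.9422 per hr

Final: 43.9422 /hr


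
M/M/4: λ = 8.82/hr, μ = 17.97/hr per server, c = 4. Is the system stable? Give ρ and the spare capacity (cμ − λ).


Total capacity cμ = 4·17.97 = 71.88/hr
ρ = λ/(cμ) = 8.82/71.88 = 0.1227
Stable ⇔ ρ < 1: YES
Spare capacity = cμ − λ = 71.88 − 8.82 = 63.06/hr

Final: ρ = 0.1227; stable; margin = 63.06/hr


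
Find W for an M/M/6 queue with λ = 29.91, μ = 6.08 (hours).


a = 4.9194; ρ = 0.8199; P₀ = 0.005113
Lq = P₀·a^c·ρ/(c!(1−ρ)²) = 2.54429
Wq = Lq/λ = 2.54429/29.91 = 0.08506 hr
W = Wq + 1/μ = 0.08506 + 0.16447 = 0.24954 hr

Final: 0.24954 hr


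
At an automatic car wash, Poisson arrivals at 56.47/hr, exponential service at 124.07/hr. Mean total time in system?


W = 1/(μ−λ) = 1/(124.07 − 56.47) = 1/67.60 = 0.01479 hr

Final: 0.01479 hr


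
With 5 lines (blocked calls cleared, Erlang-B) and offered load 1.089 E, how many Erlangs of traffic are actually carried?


B(5,1.089) = 0.004299 (Erlang-B)
Carried load = a(1 − B) = 1.089·(1 − 0.004299) = 1.089·0.995701 = 1.0843 E

Final: 1.0843 Erlangs


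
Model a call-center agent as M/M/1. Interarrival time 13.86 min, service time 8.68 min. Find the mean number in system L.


λ = 60/13.86 = 4.3290 /hr
μ = 60/8.68 = 6.9124 /hr
ρ = λ/μ = 4.3290/6.9124 = 0.6263
L = ρ/(1−ρ) = 0.6263/0.3737 = 1.6757

Final: 1.6757


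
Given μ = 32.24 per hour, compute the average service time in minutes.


Mean service time = 1/μ = 1/32.24 hour = 0.03102 hour
In minutes: 0.03102 × 60 = 1.8610 min

Final: 1.8610 min


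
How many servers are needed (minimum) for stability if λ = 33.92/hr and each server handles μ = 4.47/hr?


Stability requires cμ > λ ⇔ c > λ/μ.
λ/μ = 33.92/4.47 = 7.5884
Minimum integer c = ⌊7.5884⌋ + 1 = 8
Check: 8·4.47 = 35.76 > 33.92, while 7·4.47 = 31.29 ≤ 33.92

Final: 8 servers


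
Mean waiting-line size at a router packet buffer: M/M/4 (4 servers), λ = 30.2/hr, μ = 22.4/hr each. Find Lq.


a = λ/μ = 1.3482; ρ = a/4 = 0.3371
P₀ = 0.258188
Lq = P₀·a^c·ρ / (c!·(1−ρ)²) = 0.258188·3.30397·0.3371/(24·0.43950)
= 0.02726

Final: 0.02726


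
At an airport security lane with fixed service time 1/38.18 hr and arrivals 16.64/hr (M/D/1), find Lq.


ρ = 16.64/38.18 = 0.4358
M/D/1: Lq = ρ²/(2(1−ρ)) = 0.1899/(2·0.5642) = 0.16834

Final: 0.16834


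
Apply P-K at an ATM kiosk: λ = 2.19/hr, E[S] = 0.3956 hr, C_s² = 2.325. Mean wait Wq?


ρ = λ·E[S] = 2.19·0.3956 = 0.8664
E[S²] = E[S]²(1+C_s²) = 0.3956²·(1+2.325) = 0.520360
Wq = λ·E[S²]/(2(1−ρ)) = 2.19·0.520360/(2·0.1336) = 4.26378 hr

Final: 4.26378 hr


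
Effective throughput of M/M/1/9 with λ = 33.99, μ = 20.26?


ρ = 1.6777; P_K = (1−ρ)ρ^9/(1−ρ^10) = 0.406242
λ_eff = λ(1 − P_K) = 33.99·(1 − 0.406242) = 33.99·0.593758 = 20.1818 /hr

Final: 20.1818 /hr


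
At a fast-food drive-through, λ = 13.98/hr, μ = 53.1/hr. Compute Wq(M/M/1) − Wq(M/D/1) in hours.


ρ = 13.98/53.1 = 0.2633
Wq(M/M/1) = ρ/(μ−λ) = 0.2633/39.12 = 0.006730 hr
Wq(M/D/1) = ρ/(2(μ−λ)) = 0.003365 hr
Savings = 0.006730 − 0.003365 = 0.003365 hr

Final: 0.003365 hr


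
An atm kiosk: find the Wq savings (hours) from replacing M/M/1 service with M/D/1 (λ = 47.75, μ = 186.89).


ρ = 47.75/186.89 = 0.2555
Wq(M/M/1) = ρ/(μ−λ) = 0.2555/139.14 = 0.001836 hr
Wq(M/D/1) = ρ/(2(μ−λ)) = 0.0009181 hr
Savings = 0.001836 − 0.0009181 = 0.0009181 hr

Final: 0.0009181 hr


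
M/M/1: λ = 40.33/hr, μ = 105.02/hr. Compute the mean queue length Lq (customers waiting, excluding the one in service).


ρ = 40.33/105.02 = 0.3840
Lq = ρ²/(1−ρ) = 0.1475/0.6160 = 0.2394

Final: 0.2394


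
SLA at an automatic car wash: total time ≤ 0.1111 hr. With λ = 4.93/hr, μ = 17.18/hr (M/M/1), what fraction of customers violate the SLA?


W ~ Exponential(μ−λ) for M/M/1.
μ − λ = 17.18 − 4.93 = 12.2500
P(W > t) = e^{−(μ−λ)t} = e^{−1.3610} = 0.256411

Final: 0.256411


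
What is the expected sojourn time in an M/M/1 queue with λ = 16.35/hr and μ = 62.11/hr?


W = 1/(μ−λ) = 1/(62.11 − 16.35) = 1/45.76 = 0.02185 hr

Final: 0.02185 hr


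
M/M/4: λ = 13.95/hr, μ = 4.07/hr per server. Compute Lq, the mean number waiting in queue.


a = λ/μ = 3.4275; ρ = a/4 = 0.8569
P₀ = 0.017485
Lq = P₀·a^c·ρ / (c!·(1−ρ)²) = 0.017485·138.01274·0.8569/(24·0.02048)
= 4.20618

Final: 4.20618


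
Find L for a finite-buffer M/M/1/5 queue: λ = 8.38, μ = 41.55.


ρ = 8.38/41.55 = 0.2017
L = ρ[1 − (K+1)ρ^K + Kρ^(K+1)] / [(1−ρ)(1−ρ^(K+1))]
Numerator: 0.2017·(1 − 6·0.0003337 + 5·0.00006730) = 0.201349
Denominator: (0.7983)·(0.999933) = 0.798262
L = 0.201349/0.798262 = 0.2522

Final: 0.2522


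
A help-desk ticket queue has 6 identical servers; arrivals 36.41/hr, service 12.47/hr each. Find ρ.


ρ = λ/(cμ) = 36.41/(6·12.47) = 36.41/74.82 = 0.4866

Final: 0.4866


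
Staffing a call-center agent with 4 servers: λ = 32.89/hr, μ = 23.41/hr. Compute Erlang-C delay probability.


a = λ/μ = 1.4050; ρ = a/4 = 0.3512
P₀ = 0.243644 (from M/M/c formula)
C(c,a) = [a^c/(c!(1−ρ))]·P₀ = [3.89628/(24·0.6488)]·0.243644
= 0.25024·0.243644 = 0.060969

Final: 0.060969


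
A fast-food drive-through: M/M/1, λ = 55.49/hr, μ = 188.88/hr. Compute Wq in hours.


ρ = 55.49/188.88 = 0.2938
Wq = ρ/(μ−λ) = 0.2938/(188.88 − 55.49) = 0.2938/133.39 = 0.002202 hr

Final: 0.002202 hr


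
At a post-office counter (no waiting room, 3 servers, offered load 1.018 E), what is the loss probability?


B(c,a) = (a^c/c!) / Σ_{k=0}^{c} a^k/k!
a^3/3! = 0.175830
Σ terms (k=0..3): 1.00000 + 1.01800 + 0.51816 + 0.17583 = 2.711992
B = 0.175830/2.711992 = 0.064834

Final: 0.064834


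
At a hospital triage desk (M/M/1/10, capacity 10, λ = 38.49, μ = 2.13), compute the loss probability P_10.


ρ = λ/μ = 38.49/2.13 = 18.0704
P_K = (1−ρ)ρ^K/(1−ρ^(K+1)) = (-17.0704·3712642026950.347656)/(1 − 67089010148976.007812)
= -63376368122025.656250/-67089010148975.007812 = 0.944661

Final: 0.944661


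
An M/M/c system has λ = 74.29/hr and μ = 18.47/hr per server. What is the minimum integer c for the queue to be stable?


Stability requires cμ > λ ⇔ c > λ/μ.
λ/μ = 74.29/18.47 = 4.0222
Minimum integer c = ⌊4.0222⌋ + 1 = 5
Check: 5·18.47 = 92.35 > 74.29, while 4·18.47 = 73.88 ≤ 74.29

Final: 5 servers


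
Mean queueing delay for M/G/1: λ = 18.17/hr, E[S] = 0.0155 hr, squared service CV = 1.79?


ρ = λ·E[S] = 18.17·0.0155 = 0.2816
E[S²] = E[S]²(1+C_s²) = 0.0155²·(1+1.79) = 0.0006703
Wq = λ·E[S²]/(2(1−ρ)) = 18.17·0.0006703/(2·0.7184) = 0.008477 hr

Final: 0.008477 hr


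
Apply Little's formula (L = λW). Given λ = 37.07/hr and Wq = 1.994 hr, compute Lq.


Lq = λWq = 37.07·1.994 = 73.9176

Final: 73.9176


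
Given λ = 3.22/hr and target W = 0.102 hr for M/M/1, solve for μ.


W = 1/(μ−λ) ⇒ μ − λ = 1/W = 1/0.102 = 9.8039
μ = λ + 1/W = 3.22 + 9.8039 = 13.0239 per hr

Final: 13.0239 /hr


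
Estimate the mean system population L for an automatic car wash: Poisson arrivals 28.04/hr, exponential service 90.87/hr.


ρ = λ/μ = 28.04/90.87 = 0.3086
L = ρ/(1−ρ) = 0.3086/(1 − 0.3086) = 0.3086/0.6914 = 0.4463

Final: 0.4463


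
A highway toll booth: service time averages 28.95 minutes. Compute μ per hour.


μ = 1/(service time) in consistent units.
1 hour = 60 min, so μ = 60/28.95 = 2.0725 per hour

Final: 2.0725 /hr


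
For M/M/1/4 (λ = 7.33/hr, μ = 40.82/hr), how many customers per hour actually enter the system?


ρ = 0.1796; P_K = (1−ρ)ρ^4/(1−ρ^5) = 0.0008532
λ_eff = λ(1 − P_K) = 7.33·(1 − 0.0008532) = 7.33·0.999147 = 7.3237 /hr

Final: 7.3237 /hr


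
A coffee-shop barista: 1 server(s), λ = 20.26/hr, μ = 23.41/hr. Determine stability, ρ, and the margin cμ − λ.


Total capacity cμ = 1·23.41 = 23.41/hr
ρ = λ/(cμ) = 20.26/23.41 = 0.8654
Stable ⇔ ρ < 1: YES
Spare capacity = cμ − λ = 23.41 − 20.26 = 3.15/hr

Final: ρ = 0.8654; stable; margin = 3.15/hr


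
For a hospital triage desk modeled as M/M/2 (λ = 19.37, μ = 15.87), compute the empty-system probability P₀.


a = λ/μ = 19.37/15.87 = 1.2205; ρ = a/c = 0.6103
Σ_{k=0}^{1} a^k/k! (terms k=0..1) = 1.00000 + 1.22054 = 2.22054
Tail: a^2/(2!(1−ρ)) = 1.48972/(2·0.3897) = 1.91123
P₀ = 1/(2.22054 + 1.91123) = 1/4.13177 = 0.242027

Final: 0.242027


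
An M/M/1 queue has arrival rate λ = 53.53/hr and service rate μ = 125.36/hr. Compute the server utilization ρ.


ρ = λ/μ = 53.53/125.36 = 0.4270

Final: 0.4270


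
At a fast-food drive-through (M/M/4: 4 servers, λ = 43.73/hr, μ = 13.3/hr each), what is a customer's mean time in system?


a = 3.2880; ρ = 0.8220; P₀ = 0.023270
Lq = P₀·a^c·ρ/(c!(1−ρ)²) = 2.93957
Wq = Lq/λ = 2.93957/43.73 = 0.06722 hr
W = Wq + 1/μ = 0.06722 + 0.07519 = 0.14241 hr

Final: 0.14241 hr


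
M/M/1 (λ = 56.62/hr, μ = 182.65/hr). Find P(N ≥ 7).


ρ = 56.62/182.65 = 0.3100
P(N ≥ n) = ρ^n = 0.3100^7 = 0.0002751

Final: 0.0002751


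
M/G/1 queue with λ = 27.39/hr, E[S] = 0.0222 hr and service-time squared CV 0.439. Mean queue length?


ρ = λ·E[S] = 27.39·0.0222 = 0.6081
Lq = ρ²(1+C_s²)/(2(1−ρ)) = 0.3697·(1+0.439)/(2·0.3919)
= 0.3697·1.4390/0.7839 = 0.67873

Final: 0.67873


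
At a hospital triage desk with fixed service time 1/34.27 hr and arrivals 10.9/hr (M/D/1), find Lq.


ρ = 10.9/34.27 = 0.3181
M/D/1: Lq = ρ²/(2(1−ρ)) = 0.1012/(2·0.6819) = 0.07417

Final: 0.07417


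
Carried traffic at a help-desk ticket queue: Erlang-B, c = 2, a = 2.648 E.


B(2,2.648) = 0.490072 (Erlang-B)
Carried load = a(1 − B) = 2.648·(1 − 0.490072) = 2.648·0.509928 = 1.3503 E

Final: 1.3503 Erlangs


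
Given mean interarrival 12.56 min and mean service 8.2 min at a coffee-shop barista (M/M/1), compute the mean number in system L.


λ = 60/12.56 = 4.7771 /hr
μ = 60/8.2 = 7.3171 /hr
ρ = λ/μ = 4.7771/7.3171 = 0.6529
L = ρ/(1−ρ) = 0.6529/0.3471 = 1.8807

Final: 1.8807


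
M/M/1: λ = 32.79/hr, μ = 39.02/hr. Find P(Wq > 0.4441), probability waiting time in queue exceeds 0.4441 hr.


ρ = 32.79/39.02 = 0.8403
P(Wq > t) = ρ·e^{−(μ−λ)t} = 0.8403·e^{−2.7667}
= 0.8403·0.062866 = 0.052829

Final: 0.052829


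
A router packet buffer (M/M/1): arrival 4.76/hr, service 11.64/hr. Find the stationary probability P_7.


ρ = 4.76/11.64 = 0.4089
P_n = (1−ρ)·ρ^n = (1 − 0.4089)·0.4089^7 = 0.5911·0.001912 = 0.001130

Final: 0.001130


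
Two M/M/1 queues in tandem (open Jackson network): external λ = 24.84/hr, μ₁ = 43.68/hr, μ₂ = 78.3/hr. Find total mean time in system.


Each node sees arrival rate λ = 24.84/hr (tandem ⇒ throughput preserved).
W₁ = 1/(μ₁−λ) = 1/(43.68−24.84) = 0.05308 hr
W₂ = 1/(μ₂−λ) = 1/(78.3−24.84) = 0.01871 hr
W_total = W₁ + W₂ = 0.05308 + 0.01871 = 0.07178 hr

Final: 0.07178 hr


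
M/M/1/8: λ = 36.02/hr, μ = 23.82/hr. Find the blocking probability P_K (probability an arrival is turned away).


ρ = λ/μ = 36.02/23.82 = 1.5122
P_K = (1−ρ)ρ^K/(1−ρ^(K+1)) = (-0.5122·27.341077)/(1 − 41.344483)
= -14.003406/-40.344483 = 0.347096

Final: 0.347096


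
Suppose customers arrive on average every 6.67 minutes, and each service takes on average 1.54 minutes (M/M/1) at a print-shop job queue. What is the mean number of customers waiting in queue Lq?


λ = 60/6.67 = 8.9955 /hr
μ = 60/1.54 = 38.9610 /hr
ρ = λ/μ = 8.9955/38.9610 = 0.2309
Lq = ρ²/(1−ρ) = 0.05331/0.7691 = 0.06931

Final: 0.06931


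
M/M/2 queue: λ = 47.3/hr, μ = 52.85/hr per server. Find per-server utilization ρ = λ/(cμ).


ρ = λ/(cμ) = 47.3/(2·52.85) = 47.3/105.70 = 0.4475

Final: 0.4475


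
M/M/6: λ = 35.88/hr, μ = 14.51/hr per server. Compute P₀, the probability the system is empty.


a = λ/μ = 35.88/14.51 = 2.4728; ρ = a/c = 0.4121
Σ_{k=0}^{5} a^k/k! (terms k=0..5) = 1.00000 + 2.47278 + 3.05731 + 2.52002 + 1.55786 + 0.77045 = 11.37842
Tail: a^6/(6!(1−ρ)) = 228.61785/(720·0.5879) = 0.54013
P₀ = 1/(11.37842 + 0.54013) = 1/11.91855 = 0.083903

Final: 0.083903


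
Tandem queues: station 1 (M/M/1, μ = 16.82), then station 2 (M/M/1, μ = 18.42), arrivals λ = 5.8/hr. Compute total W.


Each node sees arrival rate λ = 5.8/hr (tandem ⇒ throughput preserved).
W₁ = 1/(μ₁−λ) = 1/(16.82−5.8) = 0.09074 hr
W₂ = 1/(μ₂−λ) = 1/(18.42−5.8) = 0.07924 hr
W_total = W₁ + W₂ = 0.09074 + 0.07924 = 0.16998 hr

Final: 0.16998 hr


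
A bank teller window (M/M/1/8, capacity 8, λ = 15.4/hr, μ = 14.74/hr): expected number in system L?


ρ = 15.4/14.74 = 1.0448
L = ρ[1 − (K+1)ρ^K + Kρ^(K+1)] / [(1−ρ)(1−ρ^(K+1))]
Numerator: 1.0448·(1 − 9·1.419665 + 8·1.483232) = 0.092851
Denominator: (-0.04478)·(-0.483232) = 0.021637
L = 0.092851/0.021637 = 4.2913

Final: 4.2913


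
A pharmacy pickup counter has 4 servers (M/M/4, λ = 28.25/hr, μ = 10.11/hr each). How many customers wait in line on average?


a = λ/μ = 2.7943; ρ = a/4 = 0.6986
P₀ = 0.050604
Lq = P₀·a^c·ρ / (c!·(1−ρ)²) = 0.050604·60.96340·0.6986/(24·0.09086)
= 0.98825

Final: 0.98825


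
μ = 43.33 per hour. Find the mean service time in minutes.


Mean service time = 1/μ = 1/43.33 hour = 0.02308 hour
In minutes: 0.02308 × 60 = 1.3847 min

Final: 1.3847 min


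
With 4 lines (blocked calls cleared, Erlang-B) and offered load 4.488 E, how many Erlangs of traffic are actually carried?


B(4,4.488) = 0.355659 (Erlang-B)
Carried load = a(1 − B) = 4.488·(1 − 0.355659) = 4.488·0.644341 = 2.8918 E

Final: 2.8918 Erlangs


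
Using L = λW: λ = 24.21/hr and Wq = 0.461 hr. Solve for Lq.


Lq = λWq = 24.21·0.461 = 11.1608

Final: 11.1608


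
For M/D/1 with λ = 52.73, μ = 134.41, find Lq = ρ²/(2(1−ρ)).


ρ = 52.73/134.41 = 0.3923
M/D/1: Lq = ρ²/(2(1−ρ)) = 0.1539/(2·0.6077) = 0.12663

Final: 0.12663


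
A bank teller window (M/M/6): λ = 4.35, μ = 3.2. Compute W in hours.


a = 1.3594; ρ = 0.2266; P₀ = 0.256787
Lq = P₀·a^c·ρ/(c!(1−ρ)²) = 0.0008523
Wq = Lq/λ = 0.0008523/4.35 = 0.0001959 hr
W = Wq + 1/μ = 0.0001959 + 0.31250 = 0.31270 hr

Final: 0.31270 hr


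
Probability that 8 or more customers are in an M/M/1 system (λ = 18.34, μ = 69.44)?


ρ = 18.34/69.44 = 0.2641
P(N ≥ n) = ρ^n = 0.2641^8 = 0.00002368

Final: 0.00002368


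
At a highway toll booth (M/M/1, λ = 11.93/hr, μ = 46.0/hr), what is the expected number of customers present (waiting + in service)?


ρ = λ/μ = 11.93/46.0 = 0.2593
L = ρ/(1−ρ) = 0.2593/(1 − 0.2593) = 0.2593/0.7407 = 0.3502

Final: 0.3502


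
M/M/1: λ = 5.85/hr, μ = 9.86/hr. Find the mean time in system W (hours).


W = 1/(μ−λ) = 1/(9.86 − 5.85) = 1/4.01 = 0.2494 hr

Final: 0.2494 hr


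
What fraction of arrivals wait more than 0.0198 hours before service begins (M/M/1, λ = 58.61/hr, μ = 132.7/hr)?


ρ = 58.61/132.7 = 0.4417
P(Wq > t) = ρ·e^{−(μ−λ)t} = 0.4417·e^{−1.4670}
= 0.4417·0.230620 = 0.101859

Final: 0.101859


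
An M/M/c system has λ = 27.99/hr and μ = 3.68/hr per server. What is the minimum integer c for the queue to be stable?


Stability requires cμ > λ ⇔ c > λ/μ.
λ/μ = 27.99/3.68 = 7.6060
Minimum integer c = ⌊7.6060⌋ + 1 = 8
Check: 8·3.68 = 29.44 > 27.99, while 7·3.68 = 25.76 ≤ 27.99

Final: 8 servers


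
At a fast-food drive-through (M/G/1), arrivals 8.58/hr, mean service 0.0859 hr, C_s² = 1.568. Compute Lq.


ρ = λ·E[S] = 8.58·0.0859 = 0.7370
Lq = ρ²(1+C_s²)/(2(1−ρ)) = 0.5432·(1+1.568)/(2·0.2630)
= 0.5432·2.5680/0.5260 = 2.65220

Final: 2.65220


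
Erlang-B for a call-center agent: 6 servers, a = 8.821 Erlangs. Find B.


B(c,a) = (a^c/c!) / Σ_{k=0}^{c} a^k/k!
a^6/6! = 654.296257
Σ terms (k=0..6): 1.00000 + 8.82100 + 38.90502 + 114.39373 + 252.26677 + 445.04904 + 654.29626 = 1514.731812
B = 654.296257/1514.731812 = 0.431955

Final: 0.431955


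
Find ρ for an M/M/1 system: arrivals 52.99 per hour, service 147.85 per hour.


ρ = λ/μ = 52.99/147.85 = 0.3584

Final: 0.3584


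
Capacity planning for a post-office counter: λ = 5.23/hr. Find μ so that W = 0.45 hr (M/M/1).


W = 1/(μ−λ) ⇒ μ − λ = 1/W = 1/0.45 = 2.2222
μ = λ + 1/W = 5.23 + 2.2222 = 7.4522 per hr

Final: 7.4522 /hr


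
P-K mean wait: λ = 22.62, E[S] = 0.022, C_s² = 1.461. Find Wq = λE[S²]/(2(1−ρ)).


ρ = λ·E[S] = 22.62·0.022 = 0.4976
E[S²] = E[S]²(1+C_s²) = 0.022²·(1+1.461) = 0.001191
Wq = λ·E[S²]/(2(1−ρ)) = 22.62·0.001191/(2·0.5024) = 0.02682 hr

Final: 0.02682 hr


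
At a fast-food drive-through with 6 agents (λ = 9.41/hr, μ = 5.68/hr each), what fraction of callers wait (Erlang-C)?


a = λ/μ = 1.6567; ρ = a/6 = 0.2761
P₀ = 0.190681 (from M/M/c formula)
C(c,a) = [a^c/(c!(1−ρ))]·P₀ = [20.67511/(720·0.7239)]·0.190681
= 0.03967·0.190681 = 0.007564

Final: 0.007564


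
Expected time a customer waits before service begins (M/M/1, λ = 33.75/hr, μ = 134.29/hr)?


ρ = 33.75/134.29 = 0.2513
Wq = ρ/(μ−λ) = 0.2513/(134.29 − 33.75) = 0.2513/100.54 = 0.002500 hr

Final: 0.002500 hr


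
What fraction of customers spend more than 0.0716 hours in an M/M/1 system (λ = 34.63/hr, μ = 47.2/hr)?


W ~ Exponential(μ−λ) for M/M/1.
μ − λ = 47.2 − 34.63 = 12.5700
P(W > t) = e^{−(μ−λ)t} = e^{−0.9000} = 0.406565

Final: 0.406565


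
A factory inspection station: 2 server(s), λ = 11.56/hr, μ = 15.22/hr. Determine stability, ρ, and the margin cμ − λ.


Total capacity cμ = 2·15.22 = 30.44/hr
ρ = λ/(cμ) = 11.56/30.44 = 0.3798
Stable ⇔ ρ < 1: YES
Spare capacity = cμ − λ = 30.44 − 11.56 = 18.88/hr

Final: ρ = 0.3798; stable; margin = 18.88/hr


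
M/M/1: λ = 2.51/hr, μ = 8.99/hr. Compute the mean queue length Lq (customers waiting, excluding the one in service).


ρ = 2.51/8.99 = 0.2792
Lq = ρ²/(1−ρ) = 0.07795/0.7208 = 0.1081

Final: 0.1081


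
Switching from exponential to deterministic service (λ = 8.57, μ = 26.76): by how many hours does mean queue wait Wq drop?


ρ = 8.57/26.76 = 0.3203
Wq(M/M/1) = ρ/(μ−λ) = 0.3203/18.19 = 0.01761 hr
Wq(M/D/1) = ρ/(2(μ−λ)) = 0.008803 hr
Savings = 0.01761 − 0.008803 = 0.008803 hr

Final: 0.008803 hr


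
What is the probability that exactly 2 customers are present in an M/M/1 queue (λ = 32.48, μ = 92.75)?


ρ = 32.48/92.75 = 0.3502
P_n = (1−ρ)·ρ^n = (1 − 0.3502)·0.3502^2 = 0.6498·0.122632 = 0.079688

Final: 0.079688


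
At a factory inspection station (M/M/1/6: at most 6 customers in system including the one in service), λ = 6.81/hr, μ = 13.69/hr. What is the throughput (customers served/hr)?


ρ = 0.4974; P_K = (1−ρ)ρ^6/(1−ρ^7) = 0.007672
λ_eff = λ(1 − P_K) = 6.81·(1 − 0.007672) = 6.81·0.992328 = 6.7578 /hr

Final: 6.7578 /hr


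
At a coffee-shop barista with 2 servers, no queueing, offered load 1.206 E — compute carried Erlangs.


B(2,1.206) = 0.247925 (Erlang-B)
Carried load = a(1 − B) = 1.206·(1 − 0.247925) = 1.206·0.752075 = 0.9070 E

Final: 0.9070 Erlangs


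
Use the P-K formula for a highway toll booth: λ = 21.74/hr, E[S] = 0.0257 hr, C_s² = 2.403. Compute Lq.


ρ = λ·E[S] = 21.74·0.0257 = 0.5587
Lq = ρ²(1+C_s²)/(2(1−ρ)) = 0.3122·(1+2.403)/(2·0.4413)
= 0.3122·3.4030/0.8826 = 1.20365

Final: 1.20365


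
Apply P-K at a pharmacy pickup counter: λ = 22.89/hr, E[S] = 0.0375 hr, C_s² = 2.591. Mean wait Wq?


ρ = λ·E[S] = 22.89·0.0375 = 0.8584
E[S²] = E[S]²(1+C_s²) = 0.0375²·(1+2.591) = 0.005050
Wq = λ·E[S²]/(2(1−ρ)) = 22.89·0.005050/(2·0.1416) = 0.40809 hr

Final: 0.40809 hr


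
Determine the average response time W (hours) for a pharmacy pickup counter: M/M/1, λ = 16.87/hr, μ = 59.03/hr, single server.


W = 1/(μ−λ) = 1/(59.03 − 16.87) = 1/42.16 = 0.02372 hr

Final: 0.02372 hr


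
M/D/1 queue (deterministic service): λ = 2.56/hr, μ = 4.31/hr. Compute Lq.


ρ = 2.56/4.31 = 0.5940
M/D/1: Lq = ρ²/(2(1−ρ)) = 0.3528/(2·0.4060) = 0.43444

Final: 0.43444


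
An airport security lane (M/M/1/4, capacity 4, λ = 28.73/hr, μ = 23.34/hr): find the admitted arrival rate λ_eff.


ρ = 1.2309; P_K = (1−ρ)ρ^4/(1−ρ^5) = 0.290351
λ_eff = λ(1 − P_K) = 28.73·(1 − 0.290351) = 28.73·0.709649 = 20.3882 /hr

Final: 20.3882 /hr


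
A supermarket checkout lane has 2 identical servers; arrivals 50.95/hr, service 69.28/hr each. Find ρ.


ρ = λ/(cμ) = 50.95/(2·69.28) = 50.95/138.56 = 0.3677

Final: 0.3677


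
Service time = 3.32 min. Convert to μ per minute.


μ = 1/(service time) in consistent units.
1 minute = 1 min, so μ = 1/3.32 = 0.3012 per minute

Final: 0.3012 /min


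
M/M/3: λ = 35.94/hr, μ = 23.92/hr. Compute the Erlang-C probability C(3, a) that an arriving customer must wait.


a = λ/μ = 1.5025; ρ = a/3 = 0.5008
P₀ = 0.209916 (from M/M/c formula)
C(c,a) = [a^c/(c!(1−ρ))]·P₀ = [3.39196/(6·0.4992)]·0.209916
= 1.13255·0.209916 = 0.237739

Final: 0.237739


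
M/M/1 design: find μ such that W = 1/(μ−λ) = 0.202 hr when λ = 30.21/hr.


W = 1/(μ−λ) ⇒ μ − λ = 1/W = 1/0.202 = 4.9505
μ = λ + 1/W = 30.21 + 4.9505 = 35.1605 per hr

Final: 35.1605 /hr


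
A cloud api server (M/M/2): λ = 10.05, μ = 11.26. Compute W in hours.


a = 0.8925; ρ = 0.4463; P₀ = 0.382868
Lq = P₀·a^c·ρ/(c!(1−ρ)²) = 0.22196
Wq = Lq/λ = 0.22196/10.05 = 0.02209 hr
W = Wq + 1/μ = 0.02209 + 0.08881 = 0.11090 hr

Final: 0.11090 hr


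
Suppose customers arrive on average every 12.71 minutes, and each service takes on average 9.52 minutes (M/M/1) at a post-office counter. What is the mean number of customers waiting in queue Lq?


λ = 60/12.71 = 4.7207 /hr
μ = 60/9.52 = 6.3025 /hr
ρ = λ/μ = 4.7207/6.3025 = 0.7490
Lq = ρ²/(1−ρ) = 0.5610/0.2510 = 2.2353

Final: 2.2353


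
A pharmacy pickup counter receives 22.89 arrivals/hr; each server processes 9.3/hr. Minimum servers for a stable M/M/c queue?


Stability requires cμ > λ ⇔ c > λ/μ.
λ/μ = 22.89/9.3 = 2.4613
Minimum integer c = ⌊2.4613⌋ + 1 = 3
Check: 3·9.3 = 27.90 > 22.89, while 2·9.3 = 18.60 ≤ 22.89

Final: 3 servers
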